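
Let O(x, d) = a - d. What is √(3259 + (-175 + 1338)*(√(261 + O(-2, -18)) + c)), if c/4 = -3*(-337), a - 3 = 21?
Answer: √(4706431 + 1163*√303) ≈ 2174.1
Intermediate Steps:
a = 24 (a = 3 + 21 = 24)
c = 4044 (c = 4*(-3*(-337)) = 4*1011 = 4044)
O(x, d) = 24 - d
√(3259 + (-175 + 1338)*(√(261 + O(-2, -18)) + c)) = √(3259 + (-175 + 1338)*(√(261 + (24 - 1*(-18))) + 4044)) = √(3259 + 1163*(√(261 + (24 + 18)) + 4044)) = √(3259 + 1163*(√(261 + 42) + 4044)) = √(3259 + 1163*(√303 + 4044)) = √(3259 + 1163*(4044 + √303)) = √(3259 + (4703172 + 1163*√303)) = √(4706431 + 1163*√303)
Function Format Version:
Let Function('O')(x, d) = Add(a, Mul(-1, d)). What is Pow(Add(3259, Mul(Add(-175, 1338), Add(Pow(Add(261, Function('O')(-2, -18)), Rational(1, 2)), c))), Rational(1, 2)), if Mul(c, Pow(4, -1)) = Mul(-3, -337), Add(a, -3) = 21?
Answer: Pow(Add(4706431, Mul(1163, Pow(303, Rational(1, 2)))), Rational(1, 2)) ≈ 2174.1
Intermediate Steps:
a = 24 (a = Add(3, 21) = 24)
c = 4044 (c = Mul(4, Mul(-3, -337)) = Mul(4, 1011) = 4044)
Function('O')(x, d) = Add(24, Mul(-1, d))
Pow(Add(3259, Mul(Add(-175, 1338), Add(Pow(Add(261, Function('O')(-2, -18)), Rational(1, 2)), c))), Rational(1, 2)) = Pow(Add(3259, Mul(Add(-175, 1338), Add(Pow(Add(261, Add(24, Mul(-1, -18))), Rational(1, 2)), 4044))), Rational(1, 2)) = Pow(Add(3259, Mul(1163, Add(Pow(Add(261, Add(24, 18)), Rational(1, 2)), 4044))), Rational(1, 2)) = Pow(Add(3259, Mul(1163, Add(Pow(Add(261, 42), Rational(1, 2)), 4044))), Rational(1, 2)) = Pow(Add(3259, Mul(1163, Add(Pow(303, Rational(1, 2)), 4044))), Rational(1, 2)) = Pow(Add(3259, Mul(1163, Add(4044, Pow(303, Rational(1, 2))))), Rational(1, 2)) = Pow(Add(3259, Add(4703172, Mul(1163, Pow(303, Rational(1, 2))))), Rational(1, 2)) = Pow(Add(4706431, Mul(1163, Pow(303, Rational(1, 2)))), Rational(1, 2))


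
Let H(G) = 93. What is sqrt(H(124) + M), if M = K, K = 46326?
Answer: sqrt(46419) ≈ 215.45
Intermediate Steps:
M = 46326
sqrt(H(124) + M) = sqrt(93 + 46326) = sqrt(46419)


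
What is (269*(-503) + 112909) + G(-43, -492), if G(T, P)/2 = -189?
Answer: -22776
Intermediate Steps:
G(T, P) = -378 (G(T, P) = 2*(-189) = -378)
(269*(-503) + 112909) + G(-43, -492) = (269*(-503) + 112909) - 378 = (-135307 + 112909) - 378 = -22398 - 378 = -22776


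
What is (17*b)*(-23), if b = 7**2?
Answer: -19159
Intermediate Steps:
b = 49
(17*b)*(-23) = (17*49)*(-23) = 833*(-23) = -19159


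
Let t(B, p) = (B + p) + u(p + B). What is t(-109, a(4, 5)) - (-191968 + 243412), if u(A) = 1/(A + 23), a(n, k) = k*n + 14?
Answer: -2678989/52 ≈ -51519.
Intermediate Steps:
a(n, k) = 14 + k*n
u(A) = 1/(23 + A)
t(B, p) = B + p + 1/(23 + B + p) (t(B, p) = (B + p) + 1/(23 + (p + B)) = (B + p) + 1/(23 + (B + p)) = (B + p) + 1/(23 + B + p) = B + p + 1/(23 + B + p))
t(-109, a(4, 5)) - (-191968 + 243412) = (1 + (-109 + (14 + 5*4))*(23 - 109 + (14 + 5*4)))/(23 - 109 + (14 + 5*4)) - (-191968 + 243412) = (1 + (-109 + (14 + 20))*(23 - 109 + (14 + 20)))/(23 - 109 + (14 + 20)) - 1*51444 = (1 + (-109 + 34)*(23 - 109 + 34))/(23 - 109 + 34) - 51444 = (1 - 75*(-52))/(-52) - 51444 = -(1 + 3900)/52 - 51444 = -1/52*3901 - 51444 = -3901/52 - 51444 = -2678989/52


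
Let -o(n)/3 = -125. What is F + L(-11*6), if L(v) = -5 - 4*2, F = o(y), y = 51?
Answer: 362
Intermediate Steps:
o(n) = 375 (o(n) = -3*(-125) = 375)
F = 375
L(v) = -13 (L(v) = -5 - 8 = -13)
F + L(-11*6) = 375 - 13 = 362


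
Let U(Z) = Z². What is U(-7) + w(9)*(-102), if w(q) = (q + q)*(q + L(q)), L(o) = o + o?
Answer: -49523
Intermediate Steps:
L(o) = 2*o
w(q) = 6*q² (w(q) = (q + q)*(q + 2*q) = (2*q)*(3*q) = 6*q²)
U(-7) + w(9)*(-102) = (-7)² + (6*9²)*(-102) = 49 + (6*81)*(-102) = 49 + 486*(-102) = 49 - 49572 = -49523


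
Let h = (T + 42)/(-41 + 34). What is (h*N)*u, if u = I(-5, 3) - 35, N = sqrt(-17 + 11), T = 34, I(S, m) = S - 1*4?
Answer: 3344*I*sqrt(6)/7 ≈ 1170.2*I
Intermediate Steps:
I(S, m) = -4 + S (I(S, m) = S - 4 = -4 + S)
N = I*sqrt(6) (N = sqrt(-6) = I*sqrt(6) ≈ 2.4495*I)
h = -76/7 (h = (34 + 42)/(-41 + 34) = 76/(-7) = 76*(-1/7) = -76/7 ≈ -10.857)
u = -44 (u = (-4 - 5) - 35 = -9 - 35 = -44)
(h*N)*u = -76*I*sqrt(6)/7*(-44) = 3344*I*sqrt(6)/7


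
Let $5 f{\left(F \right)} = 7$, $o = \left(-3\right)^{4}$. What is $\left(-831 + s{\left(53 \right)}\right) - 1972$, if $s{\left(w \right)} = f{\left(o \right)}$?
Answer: $- \frac{14008}{5} \approx -2801.6$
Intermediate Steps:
$o = 81$
$f{\left(F \right)} = \frac{7}{5}$ ($f{\left(F \right)} = \frac{1}{5} \cdot 7 = \frac{7}{5}$)
$s{\left(w \right)} = \frac{7}{5}$
$\left(-831 + s{\left(53 \right)}\right) - 1972 = \left(-831 + \frac{7}{5}\right) - 1972 = - \frac{4148}{5} - 1972 = - \frac{14008}{5}$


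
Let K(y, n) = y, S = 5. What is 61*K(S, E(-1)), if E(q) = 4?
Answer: 305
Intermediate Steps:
61*K(S, E(-1)) = 61*5 = 305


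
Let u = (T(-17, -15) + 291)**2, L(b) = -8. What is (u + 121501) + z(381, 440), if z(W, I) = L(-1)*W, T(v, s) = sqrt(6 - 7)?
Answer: 203133 + 582*I ≈ 2.0313e+5 + 582.0*I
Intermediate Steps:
T(v, s) = I (T(v, s) = sqrt(-1) = I)
z(W, I) = -8*W
u = (291 + I)**2 (u = (I + 291)**2 = (291 + I)**2 ≈ 84680.0 + 582.0*I)
(u + 121501) + z(381, 440) = ((291 + I)**2 + 121501) - 8*381 = (121501 + (291 + I)**2) - 3048 = 118453 + (291 + I)**2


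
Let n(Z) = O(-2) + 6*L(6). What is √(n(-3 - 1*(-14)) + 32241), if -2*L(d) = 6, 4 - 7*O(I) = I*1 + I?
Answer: √1578983/7 ≈ 179.51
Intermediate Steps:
O(I) = 4/7 - 2*I/7 (O(I) = 4/7 - (I*1 + I)/7 = 4/7 - (I + I)/7 = 4/7 - 2*I/7)
L(d) = -3 (L(d) = -½*6 = -3)
n(Z) = -118/7 (n(Z) = (4/7 - 2/7*(-2)) + 6*(-3) = (4/7 + 4/7) - 18 = 8/7 - 18 = -118/7)
√(n(-3 - 1*(-14)) + 32241) = √(-118/7 + 32241) = √(225569/7) = √1578983/7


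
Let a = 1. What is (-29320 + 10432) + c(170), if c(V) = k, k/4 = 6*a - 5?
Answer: -18884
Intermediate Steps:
k = 4 (k = 4*(6*1 - 5) = 4*(6 - 5) = 4*1 = 4)
c(V) = 4
(-29320 + 10432) + c(170) = (-29320 + 10432) + 4 = -18888 + 4 = -18884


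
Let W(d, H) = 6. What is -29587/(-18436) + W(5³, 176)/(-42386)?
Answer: 626981983/390714148 ≈ 1.6047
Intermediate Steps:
-29587/(-18436) + W(5³, 176)/(-42386) = -29587/(-18436) + 6/(-42386) = -29587*(-1/18436) + 6*(-1/42386) = 29587/18436 - 3/21193 = 626981983/390714148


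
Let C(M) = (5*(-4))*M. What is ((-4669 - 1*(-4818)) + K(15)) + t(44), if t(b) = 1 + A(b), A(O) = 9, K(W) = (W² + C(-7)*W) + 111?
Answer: 2595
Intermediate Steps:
C(M) = -20*M
K(W) = 111 + W² + 140*W (K(W) = (W² + (-20*(-7))*W) + 111 = (W² + 140*W) + 111 = 111 + W² + 140*W)
t(b) = 10 (t(b) = 1 + 9 = 10)
((-4669 - 1*(-4818)) + K(15)) + t(44) = ((-4669 - 1*(-4818)) + (111 + 15² + 140*15)) + 10 = ((-4669 + 4818) + (111 + 225 + 2100)) + 10 = (149 + 2436) + 10 = 2585 + 10 = 2595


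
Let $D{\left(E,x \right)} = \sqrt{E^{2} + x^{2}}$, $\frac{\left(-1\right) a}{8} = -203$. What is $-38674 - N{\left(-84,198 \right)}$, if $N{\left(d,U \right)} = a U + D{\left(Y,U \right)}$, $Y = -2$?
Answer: $-360226 - 26 \sqrt{58} \approx -3.6042 \cdot 10^{5}$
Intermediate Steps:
$a = 1624$ ($a = \left(-8\right) \left(-203\right) = 1624$)
$N{\left(d,U \right)} = \sqrt{4 + U^{2}} + 1624 U$ ($N{\left(d,U \right)} = 1624 U + \sqrt{\left(-2\right)^{2} + U^{2}} = 1624 U + \sqrt{4 + U^{2}} = \sqrt{4 + U^{2}} + 1624 U$)
$-38674 - N{\left(-84,198 \right)} = -38674 - \left(\sqrt{4 + 198^{2}} + 1624 \cdot 198\right) = -38674 - \left(\sqrt{4 + 39204} + 321552\right) = -38674 - \left(\sqrt{39208} + 321552\right) = -38674 - \left(26 \sqrt{58} + 321552\right) = -38674 - \left(321552 + 26 \sqrt{58}\right) = -360226 - 26 \sqrt{58}$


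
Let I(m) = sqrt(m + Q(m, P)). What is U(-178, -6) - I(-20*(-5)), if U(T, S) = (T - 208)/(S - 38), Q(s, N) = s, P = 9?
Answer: 193/22 - 10*sqrt(2) ≈ -5.3694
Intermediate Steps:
U(T, S) = (-208 + T)/(-38 + S)
I(m) = sqrt(2)*sqrt(m) (I(m) = sqrt(m + m) = sqrt(2*m) = sqrt(2)*sqrt(m))
U(-178, -6) - I(-20*(-5)) = (-208 - 178)/(-38 - 6) - sqrt(2)*sqrt(-20*(-5)) = -386/(-44) - sqrt(2)*sqrt(100) = -1/44*(-386) - sqrt(2)*10 = 193/22 - 10*sqrt(2)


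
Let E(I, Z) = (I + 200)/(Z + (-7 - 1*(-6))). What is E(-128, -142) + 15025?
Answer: 2148503/143 ≈ 15025.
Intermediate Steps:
E(I, Z) = (200 + I)/(-1 + Z) (E(I, Z) = (200 + I)/(Z + (-7 + 6)) = (200 + I)/(Z - 1) = (200 + I)/(-1 + Z))
E(-128, -142) + 15025 = (200 - 128)/(-1 - 142) + 15025 = 72/(-143) + 15025 = -1/143*72 + 15025 = -72/143 + 15025 = 2148503/143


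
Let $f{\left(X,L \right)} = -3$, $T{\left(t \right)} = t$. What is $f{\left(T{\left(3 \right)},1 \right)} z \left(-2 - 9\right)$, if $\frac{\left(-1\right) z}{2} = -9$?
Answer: $594$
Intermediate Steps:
$z = 18$ ($z = \left(-2\right) \left(-9\right) = 18$)
$f{\left(T{\left(3 \right)},1 \right)} z \left(-2 - 9\right) = \left(-3\right) 18 \left(-2 - 9\right) = - 54 \left(-2 - 9\right) = \left(-54\right) \left(-11\right) = 594$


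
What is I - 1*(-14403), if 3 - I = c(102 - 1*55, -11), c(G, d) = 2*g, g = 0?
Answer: 14406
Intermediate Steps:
c(G, d) = 0 (c(G, d) = 2*0 = 0)
I = 3 (I = 3 - 1*0 = 3 + 0 = 3)
I - 1*(-14403) = 3 - 1*(-14403) = 3 + 14403 = 14406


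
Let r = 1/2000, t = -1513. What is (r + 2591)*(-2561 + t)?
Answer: -10555736037/1000 ≈ -1.0556e+7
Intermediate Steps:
r = 1/2000 ≈ 0.00050000
(r + 2591)*(-2561 + t) = (1/2000 + 2591)*(-2561 - 1513) = (5182001/2000)*(-4074) = -10555736037/1000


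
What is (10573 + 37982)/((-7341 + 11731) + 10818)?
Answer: 48555/15208 ≈ 3.1927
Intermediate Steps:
(10573 + 37982)/((-7341 + 11731) + 10818) = 48555/(4390 + 10818) = 48555/15208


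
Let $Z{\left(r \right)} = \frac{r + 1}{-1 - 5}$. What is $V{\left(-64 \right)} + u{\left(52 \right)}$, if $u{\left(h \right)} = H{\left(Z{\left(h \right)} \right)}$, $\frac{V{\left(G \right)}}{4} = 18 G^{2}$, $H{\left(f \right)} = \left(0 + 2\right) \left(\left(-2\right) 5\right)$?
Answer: $294892$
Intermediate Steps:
$Z{\left(r \right)} = - \frac{1}{6} - \frac{r}{6}$ ($Z{\left(r \right)} = \frac{1 + r}{-6} = \left(1 + r\right) \left(- \frac{1}{6}\right) = - \frac{1}{6} - \frac{r}{6}$)
$H{\left(f \right)} = -20$ ($H{\left(f \right)} = 2 \left(-10\right) = -20$)
$V{\left(G \right)} = 72 G^{2}$ ($V{\left(G \right)} = 4 \cdot 18 G^{2} = 72 G^{2}$)
$u{\left(h \right)} = -20$
$V{\left(-64 \right)} + u{\left(52 \right)} = 72 \left(-64\right)^{2} - 20 = 72 \cdot 4096 - 20 = 294912 - 20 = 294892$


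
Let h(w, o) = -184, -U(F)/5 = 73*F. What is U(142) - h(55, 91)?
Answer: -51646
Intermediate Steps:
U(F) = -365*F
U(142) - h(55, 91) = -365*142 - 1*(-184) = -51830 + 184 = -51646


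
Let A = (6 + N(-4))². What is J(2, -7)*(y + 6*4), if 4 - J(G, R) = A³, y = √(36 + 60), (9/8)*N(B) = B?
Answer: -890033120/177147 - 445016560*√6/531441 ≈ -7075.4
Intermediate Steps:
N(B) = 8*B/9
A = 484/81 (A = (6 + (8/9)*(-4))² = (6 - 32/9)² = (22/9)² = 484/81 ≈ 5.9753)
y = 4*√6 (y = √96 = 4*√6 ≈ 9.7980)
J(G, R) = -111254140/531441 (J(G, R) = 4 - (484/81)³ = 4 - 1*113379904/531441 = 4 - 113379904/531441 = -111254140/531441)
J(2, -7)*(y + 6*4) = -111254140*(4*√6 + 6*4)/531441 = -111254140*(4*√6 + 24)/531441 = -111254140*(24 + 4*√6)/531441 = -890033120/177147 - 445016560*√6/531441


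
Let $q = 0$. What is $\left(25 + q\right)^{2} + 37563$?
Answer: $38188$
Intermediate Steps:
$\left(25 + q\right)^{2} + 37563 = \left(25 + 0\right)^{2} + 37563 = 25^{2} + 37563 = 625 + 37563 = 38188$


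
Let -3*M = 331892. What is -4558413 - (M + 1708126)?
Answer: -18467725/3 ≈ -6.1559e+6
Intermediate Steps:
M = -331892/3 (M = -⅓*331892 = -331892/3 ≈ -1.1063e+5)
-4558413 - (M + 1708126) = -4558413 - (-331892/3 + 1708126) = -4558413 - 1*4792486/3 = -4558413 - 4792486/3 = -18467725/3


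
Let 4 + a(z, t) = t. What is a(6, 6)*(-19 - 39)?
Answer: -116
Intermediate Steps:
a(z, t) = -4 + t
a(6, 6)*(-19 - 39) = (-4 + 6)*(-19 - 39) = 2*(-58) = -116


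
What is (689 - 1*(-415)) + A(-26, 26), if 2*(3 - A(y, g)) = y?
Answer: 1120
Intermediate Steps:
A(y, g) = 3 - y/2
(689 - 1*(-415)) + A(-26, 26) = (689 - 1*(-415)) + (3 - ½*(-26)) = (689 + 415) + (3 + 13) = 1104 + 16 = 1120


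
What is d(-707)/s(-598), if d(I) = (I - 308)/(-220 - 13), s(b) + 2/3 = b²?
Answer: 609/49992946 ≈ 1.2182e-5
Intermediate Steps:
s(b) = -⅔ + b²
d(I) = 308/233 - I/233 (d(I) = (-308 + I)/(-233) = (-308 + I)*(-1/233) = 308/233 - I/233)
d(-707)/s(-598) = (308/233 - 1/233*(-707))/(-⅔ + (-598)²) = (308/233 + 707/233)/(-⅔ + 357604) = 1015/(233*(1072810/3)) = (1015/233)*(3/1072810) = 609/49992946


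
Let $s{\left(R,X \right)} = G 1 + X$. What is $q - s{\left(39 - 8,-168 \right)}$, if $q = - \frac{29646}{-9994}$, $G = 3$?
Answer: $\frac{839328}{4997} \approx 167.97$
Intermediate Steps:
$s{\left(R,X \right)} = 3 + X$ ($s{\left(R,X \right)} = 3 \cdot 1 + X = 3 + X$)
$q = \frac{14823}{4997}$ ($q = \left(-29646\right) \left(- \frac{1}{9994}\right) = \frac{14823}{4997} \approx 2.9664$)
$q - s{\left(39 - 8,-168 \right)} = \frac{14823}{4997} - \left(3 - 168\right) = \frac{14823}{4997} - -165 = \frac{14823}{4997} + 165 = \frac{839328}{4997}$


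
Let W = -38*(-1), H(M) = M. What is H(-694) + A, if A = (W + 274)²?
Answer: 96650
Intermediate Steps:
W = 38
A = 97344 (A = (38 + 274)² = 312² = 97344)
H(-694) + A = -694 + 97344 = 96650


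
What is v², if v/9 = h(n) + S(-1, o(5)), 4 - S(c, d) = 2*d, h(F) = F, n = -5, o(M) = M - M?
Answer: 81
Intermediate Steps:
o(M) = 0
S(c, d) = 4 - 2*d
v = -9 (v = 9*(-5 + (4 - 2*0)) = 9*(-5 + (4 + 0)) = 9*(-5 + 4) = 9*(-1) = -9)
v² = (-9)² = 81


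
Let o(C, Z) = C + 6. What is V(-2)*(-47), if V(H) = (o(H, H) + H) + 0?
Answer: -94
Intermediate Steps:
o(C, Z) = 6 + C
V(H) = 6 + 2*H (V(H) = ((6 + H) + H) + 0 = (6 + 2*H) + 0 = 6 + 2*H)
V(-2)*(-47) = (6 + 2*(-2))*(-47) = (6 - 4)*(-47) = 2*(-47) = -94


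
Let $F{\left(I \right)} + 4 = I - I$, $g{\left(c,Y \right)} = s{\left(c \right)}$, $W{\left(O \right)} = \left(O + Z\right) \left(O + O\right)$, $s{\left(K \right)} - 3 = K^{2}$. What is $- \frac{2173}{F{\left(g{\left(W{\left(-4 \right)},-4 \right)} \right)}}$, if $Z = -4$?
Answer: $\frac{2173}{4} \approx 543.25$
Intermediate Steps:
$s{\left(K \right)} = 3 + K^{2}$
$W{\left(O \right)} = 2 O \left(-4 + O\right)$ ($W{\left(O \right)} = \left(O - 4\right) \left(O + O\right) = \left(-4 + O\right) 2 O = 2 O \left(-4 + O\right)$)
$g{\left(c,Y \right)} = 3 + c^{2}$
$F{\left(I \right)} = -4$ ($F{\left(I \right)} = -4 + \left(I - I\right) = -4 + 0 = -4$)
$- \frac{2173}{F{\left(g{\left(W{\left(-4 \right)},-4 \right)} \right)}} = - \frac{2173}{-4} = \left(-2173\right) \left(- \frac{1}{4}\right) = \frac{2173}{4}$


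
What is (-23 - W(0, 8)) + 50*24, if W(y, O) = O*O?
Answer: 1113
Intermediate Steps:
W(y, O) = O²
(-23 - W(0, 8)) + 50*24 = (-23 - 1*8²) + 50*24 = (-23 - 1*64) + 1200 = (-23 - 64) + 1200 = -87 + 1200 = 1113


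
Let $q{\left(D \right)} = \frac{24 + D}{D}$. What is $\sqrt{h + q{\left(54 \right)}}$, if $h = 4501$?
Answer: $\frac{\sqrt{40522}}{3} \approx 67.1$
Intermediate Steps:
$q{\left(D \right)} = \frac{24 + D}{D}$
$\sqrt{h + q{\left(54 \right)}} = \sqrt{4501 + \frac{24 + 54}{54}} = \sqrt{4501 + \frac{1}{54} \cdot 78} = \sqrt{4501 + \frac{13}{9}} = \sqrt{\frac{40522}{9}} = \frac{\sqrt{40522}}{3}$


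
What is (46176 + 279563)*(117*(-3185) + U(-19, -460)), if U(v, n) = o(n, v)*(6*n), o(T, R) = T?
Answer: 292173224745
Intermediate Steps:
U(v, n) = 6*n² (U(v, n) = n*(6*n) = 6*n²)
(46176 + 279563)*(117*(-3185) + U(-19, -460)) = (46176 + 279563)*(117*(-3185) + 6*(-460)²) = 325739*(-372645 + 6*211600) = 325739*(-372645 + 1269600) = 325739*896955 = 292173224745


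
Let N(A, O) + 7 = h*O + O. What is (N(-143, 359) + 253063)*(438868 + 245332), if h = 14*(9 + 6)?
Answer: 224968381000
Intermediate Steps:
h = 210 (h = 14*15 = 210)
N(A, O) = -7 + 211*O (N(A, O) = -7 + (210*O + O) = -7 + 211*O)
(N(-143, 359) + 253063)*(438868 + 245332) = ((-7 + 211*359) + 253063)*(438868 + 245332) = ((-7 + 75749) + 253063)*684200 = (75742 + 253063)*684200 = 328805*684200 = 224968381000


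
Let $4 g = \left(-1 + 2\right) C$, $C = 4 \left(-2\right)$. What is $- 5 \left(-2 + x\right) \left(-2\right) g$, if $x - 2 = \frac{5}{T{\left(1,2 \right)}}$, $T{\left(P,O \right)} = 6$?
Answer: $- \frac{50}{3} \approx -16.667$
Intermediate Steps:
$C = -8$
$x = \frac{17}{6}$ ($x = 2 + \frac{5}{6} = \frac{17}{6} \approx 2.8333$)
$g = -2$ ($g = \frac{\left(-1 + 2\right) \left(-8\right)}{4} = \frac{1 \left(-8\right)}{4} = \frac{1}{4} \left(-8\right) = -2$)
$- 5 \left(-2 + x\right) \left(-2\right) g = - 5 \left(-2 + \frac{17}{6}\right) \left(-2\right) \left(-2\right) = - 5 \cdot \frac{5}{6} \left(-2\right) \left(-2\right) = \left(-5\right) \left(- \frac{5}{3}\right) \left(-2\right) = \frac{25}{3} \left(-2\right) = - \frac{50}{3}$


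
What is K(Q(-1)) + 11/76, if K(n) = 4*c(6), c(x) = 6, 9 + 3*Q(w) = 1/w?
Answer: 1835/76 ≈ 24.145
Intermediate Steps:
Q(w) = -3 + 1/(3*w)
K(n) = 24 (K(n) = 4*6 = 24)
K(Q(-1)) + 11/76 = 24 + 11/76 = 1835/76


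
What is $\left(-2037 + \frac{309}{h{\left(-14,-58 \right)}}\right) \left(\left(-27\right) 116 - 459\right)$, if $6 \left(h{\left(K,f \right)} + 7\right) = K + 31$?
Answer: $\frac{189529389}{25} \approx 7.5812 \cdot 10^{6}$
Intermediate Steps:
$h{\left(K,f \right)} = - \frac{11}{6} + \frac{K}{6}$ ($h{\left(K,f \right)} = -7 + \frac{K + 31}{6} = -7 + \frac{31 + K}{6} = -7 + \left(\frac{31}{6} + \frac{K}{6}\right) = - \frac{11}{6} + \frac{K}{6}$)
$\left(-2037 + \frac{309}{h{\left(-14,-58 \right)}}\right) \left(\left(-27\right) 116 - 459\right) = \left(-2037 + \frac{309}{- \frac{11}{6} + \frac{1}{6} \left(-14\right)}\right) \left(\left(-27\right) 116 - 459\right) = \left(-2037 + \frac{309}{- \frac{11}{6} - \frac{7}{3}}\right) \left(-3132 - 459\right) = \left(-2037 + \frac{309}{- \frac{25}{6}}\right) \left(-3591\right) = \left(-2037 + 309 \left(- \frac{6}{25}\right)\right) \left(-3591\right) = \left(-2037 - \frac{1854}{25}\right) \left(-3591\right) = \left(- \frac{52779}{25}\right) \left(-3591\right) = \frac{189529389}{25}$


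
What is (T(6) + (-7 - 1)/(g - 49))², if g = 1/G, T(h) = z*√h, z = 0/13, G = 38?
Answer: 92416/3463321 ≈ 0.026684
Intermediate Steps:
z = 0 (z = 0*(1/13) = 0)
T(h) = 0 (T(h) = 0*√h = 0)
g = 1/38 ≈ 0.026316
(T(6) + (-7 - 1)/(g - 49))² = (0 + (-7 - 1)/(1/38 - 49))² = (0 - 8/(-1861/38))² = (0 - 8*(-38/1861))² = (0 + 304/1861)² = (304/1861)² = 92416/3463321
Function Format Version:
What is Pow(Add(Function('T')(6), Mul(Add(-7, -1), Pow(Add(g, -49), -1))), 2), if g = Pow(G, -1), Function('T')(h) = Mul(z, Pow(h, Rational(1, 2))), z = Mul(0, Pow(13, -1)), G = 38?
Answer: Rational(92416, 3463321) ≈ 0.026684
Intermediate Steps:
z = 0 (z = Mul(0, Rational(1, 13)) = 0)
Function('T')(h) = 0 (Function('T')(h) = Mul(0, Pow(h, Rational(1, 2))) = 0)
g = Rational(1, 38) (g = Pow(38, -1) = Rational(1, 38) ≈ 0.026316)
Pow(Add(Function('T')(6), Mul(Add(-7, -1), Pow(Add(g, -49), -1))), 2) = Pow(Add(0, Mul(Add(-7, -1), Pow(Add(Rational(1, 38), -49), -1))), 2) = Pow(Add(0, Mul(-8, Pow(Rational(-1861, 38), -1))), 2) = Pow(Add(0, Mul(-8, Rational(-38, 1861))), 2) = Pow(Add(0, Rational(304, 1861)), 2) = Pow(Rational(304, 1861), 2) = Rational(92416, 3463321)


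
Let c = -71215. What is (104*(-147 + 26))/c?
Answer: 12584/71215 ≈ 0.17670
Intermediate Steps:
(104*(-147 + 26))/c = (104*(-147 + 26))/(-71215) = (104*(-121))*(-1/71215) = -12584*(-1/71215) = 12584/71215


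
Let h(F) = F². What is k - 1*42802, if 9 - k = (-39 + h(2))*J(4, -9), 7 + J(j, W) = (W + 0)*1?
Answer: -43353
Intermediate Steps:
J(j, W) = -7 + W (J(j, W) = -7 + (W + 0)*1 = -7 + W*1 = -7 + W)
k = -551 (k = 9 - (-39 + 2²)*(-7 - 9) = 9 - (-39 + 4)*(-16) = 9 - (-35)*(-16) = 9 - 1*560 = 9 - 560 = -551)
k - 1*42802 = -551 - 1*42802 = -551 - 42802 = -43353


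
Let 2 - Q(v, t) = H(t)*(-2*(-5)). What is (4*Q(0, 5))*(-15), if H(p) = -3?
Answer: -1920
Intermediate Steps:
Q(v, t) = 32 (Q(v, t) = 2 - (-3)*(-2*(-5)) = 2 - (-3)*10 = 2 - 1*(-30) = 2 + 30 = 32)
(4*Q(0, 5))*(-15) = (4*32)*(-15) = 128*(-15) = -1920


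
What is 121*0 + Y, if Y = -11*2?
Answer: -22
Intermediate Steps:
Y = -22
121*0 + Y = 121*0 - 22 = 0 - 22 = -22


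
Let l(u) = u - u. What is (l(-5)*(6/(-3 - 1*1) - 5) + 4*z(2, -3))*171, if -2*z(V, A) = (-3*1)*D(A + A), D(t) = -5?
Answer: -5130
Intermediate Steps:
l(u) = 0
z(V, A) = -15/2 (z(V, A) = -(-3*1)*(-5)/2 = -(-3)*(-5)/2 = -½*15 = -15/2)
(l(-5)*(6/(-3 - 1*1) - 5) + 4*z(2, -3))*171 = (0*(6/(-3 - 1*1) - 5) + 4*(-15/2))*171 = (0*(6/(-3 - 1) - 5) - 30)*171 = (0*(6/(-4) - 5) - 30)*171 = (0*(6*(-¼) - 5) - 30)*171 = (0*(-3/2 - 5) - 30)*171 = (0*(-13/2) - 30)*171 = (0 - 30)*171 = -30*171 = -5130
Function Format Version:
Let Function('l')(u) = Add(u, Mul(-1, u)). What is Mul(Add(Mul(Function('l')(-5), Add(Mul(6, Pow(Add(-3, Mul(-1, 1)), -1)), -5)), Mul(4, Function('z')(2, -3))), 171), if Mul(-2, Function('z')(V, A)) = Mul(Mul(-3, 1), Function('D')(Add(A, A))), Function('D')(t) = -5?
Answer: -5130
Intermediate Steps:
Function('l')(u) = 0
Function('z')(V, A) = Rational(-15, 2) (Function('z')(V, A) = Mul(Rational(-1, 2), Mul(Mul(-3, 1), -5)) = Mul(Rational(-1, 2), Mul(-3, -5)) = Mul(Rational(-1, 2), 15) = Rational(-15, 2))
Mul(Add(Mul(Function('l')(-5), Add(Mul(6, Pow(Add(-3, Mul(-1, 1)), -1)), -5)), Mul(4, Function('z')(2, -3))), 171) = Mul(Add(Mul(0, Add(Mul(6, Pow(Add(-3, Mul(-1, 1)), -1)), -5)), Mul(4, Rational(-15, 2))), 171) = Mul(Add(Mul(0, Add(Mul(6, Pow(Add(-3, -1), -1)), -5)), -30), 171) = Mul(Add(Mul(0, Add(Mul(6, Pow(-4, -1)), -5)), -30), 171) = Mul(Add(Mul(0, Add(Mul(6, Rational(-1, 4)), -5)), -30), 171) = Mul(Add(Mul(0, Add(Rational(-3, 2), -5)), -30), 171) = Mul(Add(Mul(0, Rational(-13, 2)), -30), 171) = Mul(Add(0, -30), 171) = Mul(-30, 171) = -5130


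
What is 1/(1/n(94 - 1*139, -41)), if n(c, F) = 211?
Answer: 211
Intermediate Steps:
1/(1/n(94 - 1*139, -41)) = 1/(1/211) = 211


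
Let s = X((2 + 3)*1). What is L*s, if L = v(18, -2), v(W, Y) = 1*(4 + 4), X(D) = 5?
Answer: 40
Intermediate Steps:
s = 5
v(W, Y) = 8 (v(W, Y) = 1*8 = 8)
L = 8
L*s = 8*5 = 40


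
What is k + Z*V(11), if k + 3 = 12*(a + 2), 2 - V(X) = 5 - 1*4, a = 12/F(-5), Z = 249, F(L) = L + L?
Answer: 1278/5 ≈ 255.60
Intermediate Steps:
F(L) = 2*L
a = -6/5 (a = 12/((2*(-5))) = 12/(-10) = 12*(-⅒) = -6/5 ≈ -1.2000)
V(X) = 1 (V(X) = 2 - (5 - 1*4) = 2 - (5 - 4) = 2 - 1*1 = 2 - 1 = 1)
k = 33/5 (k = -3 + 12*(-6/5 + 2) = -3 + 12*(⅘) = -3 + 48/5 = 33/5 ≈ 6.6000)
k + Z*V(11) = 33/5 + 249*1 = 33/5 + 249 = 1278/5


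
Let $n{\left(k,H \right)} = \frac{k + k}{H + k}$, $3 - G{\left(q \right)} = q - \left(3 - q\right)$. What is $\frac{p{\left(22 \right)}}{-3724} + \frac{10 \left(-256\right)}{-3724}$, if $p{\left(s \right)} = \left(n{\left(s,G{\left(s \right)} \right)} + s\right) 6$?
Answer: $\frac{4889}{7448} \approx 0.65642$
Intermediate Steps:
$G{\left(q \right)} = 6 - 2 q$ ($G{\left(q \right)} = 3 - \left(q - \left(3 - q\right)\right) = 3 - \left(q + \left(-3 + q\right)\right) = 3 - \left(-3 + 2 q\right) = 6 - 2 q$)
$n{\left(k,H \right)} = \frac{2 k}{H + k}$
$p{\left(s \right)} = 6 s + \frac{12 s}{6 - s}$ ($p{\left(s \right)} = \left(\frac{2 s}{\left(6 - 2 s\right) + s} + s\right) 6 = \left(\frac{2 s}{6 - s} + s\right) 6 = \left(s + \frac{2 s}{6 - s}\right) 6 = 6 s + \frac{12 s}{6 - s}$)
$\frac{p{\left(22 \right)}}{-3724} + \frac{10 \left(-256\right)}{-3724} = \frac{6 \cdot 22 \frac{1}{-6 + 22} \left(-8 + 22\right)}{-3724} + \frac{10 \left(-256\right)}{-3724} = 6 \cdot 22 \cdot \frac{1}{16} \cdot 14 \left(- \frac{1}{3724}\right) - - \frac{640}{931} = 6 \cdot 22 \cdot \frac{1}{16} \cdot 14 \left(- \frac{1}{3724}\right) + \frac{640}{931} = \frac{231}{2} \left(- \frac{1}{3724}\right) + \frac{640}{931} = - \frac{33}{1064} + \frac{640}{931} = \frac{4889}{7448}$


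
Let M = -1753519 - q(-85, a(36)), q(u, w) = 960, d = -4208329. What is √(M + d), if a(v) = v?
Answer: 2*I*√1490702 ≈ 2441.9*I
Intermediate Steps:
M = -1754479 (M = -1753519 - 1*960 = -1753519 - 960 = -1754479)
√(M + d) = √(-1754479 - 4208329) = √(-5962808) = 2*I*√1490702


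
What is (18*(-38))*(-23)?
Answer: 15732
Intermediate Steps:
(18*(-38))*(-23) = -684*(-23) = 15732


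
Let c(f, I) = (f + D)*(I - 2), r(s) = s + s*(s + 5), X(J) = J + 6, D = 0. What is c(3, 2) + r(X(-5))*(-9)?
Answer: -63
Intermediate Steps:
X(J) = 6 + J
r(s) = s + s*(5 + s)
c(f, I) = f*(-2 + I) (c(f, I) = (f + 0)*(I - 2) = f*(-2 + I))
c(3, 2) + r(X(-5))*(-9) = 3*(-2 + 2) + ((6 - 5)*(6 + (6 - 5)))*(-9) = 3*0 + (1*(6 + 1))*(-9) = 0 + (1*7)*(-9) = 0 + 7*(-9) = 0 - 63 = -63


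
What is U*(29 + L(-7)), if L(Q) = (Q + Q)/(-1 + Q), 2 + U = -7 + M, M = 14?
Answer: 615/4 ≈ 153.75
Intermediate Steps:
U = 5 (U = -2 + (-7 + 14) = -2 + 7 = 5)
L(Q) = 2*Q/(-1 + Q) (L(Q) = (2*Q)/(-1 + Q) = 2*Q/(-1 + Q))
U*(29 + L(-7)) = 5*(29 + 2*(-7)/(-1 - 7)) = 5*(29 + 2*(-7)/(-8)) = 5*(29 + 2*(-7)*(-1/8)) = 5*(29 + 7/4) = 5*(123/4) = 615/4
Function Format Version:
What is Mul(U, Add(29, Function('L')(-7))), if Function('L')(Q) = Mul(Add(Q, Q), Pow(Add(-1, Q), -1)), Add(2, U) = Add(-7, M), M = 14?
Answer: Rational(615, 4) ≈ 153.75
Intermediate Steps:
U = 5 (U = Add(-2, Add(-7, 14)) = Add(-2, 7) = 5)
Function('L')(Q) = Mul(2, Q, Pow(Add(-1, Q), -1)) (Function('L')(Q) = Mul(Mul(2, Q), Pow(Add(-1, Q), -1)) = Mul(2, Q, Pow(Add(-1, Q), -1)))
Mul(U, Add(29, Function('L')(-7))) = Mul(5, Add(29, Mul(2, -7, Pow(Add(-1, -7), -1)))) = Mul(5, Add(29, Mul(2, -7, Pow(-8, -1)))) = Mul(5, Add(29, Mul(2, -7, Rational(-1, 8)))) = Mul(5, Add(29, Rational(7, 4))) = Mul(5, Rational(123, 4)) = Rational(615, 4)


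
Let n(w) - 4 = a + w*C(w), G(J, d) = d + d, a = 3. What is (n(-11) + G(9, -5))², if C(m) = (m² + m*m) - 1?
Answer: 7043716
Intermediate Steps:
C(m) = -1 + 2*m² (C(m) = (m² + m²) - 1 = 2*m² - 1 = -1 + 2*m²)
G(J, d) = 2*d
n(w) = 7 + w*(-1 + 2*w²) (n(w) = 4 + (3 + w*(-1 + 2*w²)) = 7 + w*(-1 + 2*w²))
(n(-11) + G(9, -5))² = ((7 - 1*(-11) + 2*(-11)³) + 2*(-5))² = ((7 + 11 + 2*(-1331)) - 10)² = ((7 + 11 - 2662) - 10)² = (-2644 - 10)² = (-2654)² = 7043716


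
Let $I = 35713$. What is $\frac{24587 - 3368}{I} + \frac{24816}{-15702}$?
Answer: $- \frac{92178845}{93460921} \approx -0.98628$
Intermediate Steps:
$\frac{24587 - 3368}{I} + \frac{24816}{-15702} = \frac{24587 - 3368}{35713} + \frac{24816}{-15702} = 21219 \cdot \frac{1}{35713} + 24816 \left(- \frac{1}{15702}\right) = \frac{21219}{35713} - \frac{4136}{2617} = - \frac{92178845}{93460921}$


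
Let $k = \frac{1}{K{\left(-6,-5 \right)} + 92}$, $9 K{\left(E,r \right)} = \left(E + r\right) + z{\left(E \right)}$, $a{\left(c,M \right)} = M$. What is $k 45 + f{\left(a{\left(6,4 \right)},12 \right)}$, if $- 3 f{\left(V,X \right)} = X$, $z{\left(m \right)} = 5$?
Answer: $- \frac{961}{274} \approx -3.5073$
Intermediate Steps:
$f{\left(V,X \right)} = - \frac{X}{3}$
$K{\left(E,r \right)} = \frac{5}{9} + \frac{E}{9} + \frac{r}{9}$ ($K{\left(E,r \right)} = \frac{\left(E + r\right) + 5}{9} = \frac{5 + E + r}{9} = \frac{5}{9} + \frac{E}{9} + \frac{r}{9}$)
$k = \frac{3}{274}$ ($k = \frac{1}{\left(\frac{5}{9} + \frac{1}{9} \left(-6\right) + \frac{1}{9} \left(-5\right)\right) + 92} = \frac{1}{\left(\frac{5}{9} - \frac{2}{3} - \frac{5}{9}\right) + 92} = \frac{1}{- \frac{2}{3} + 92} = \frac{1}{\frac{274}{3}} = \frac{3}{274} \approx 0.010949$)
$k 45 + f{\left(a{\left(6,4 \right)},12 \right)} = \frac{3}{274} \cdot 45 - 4 = \frac{135}{274} - 4 = - \frac{961}{274}$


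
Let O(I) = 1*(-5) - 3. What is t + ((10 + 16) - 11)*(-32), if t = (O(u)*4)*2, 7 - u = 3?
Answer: -544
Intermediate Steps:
u = 4 (u = 7 - 1*3 = 7 - 3 = 4)
O(I) = -8 (O(I) = -5 - 3 = -8)
t = -64 (t = -8*4*2 = -32*2 = -64)
t + ((10 + 16) - 11)*(-32) = -64 + ((10 + 16) - 11)*(-32) = -64 + (26 - 11)*(-32) = -64 + 15*(-32) = -64 - 480 = -544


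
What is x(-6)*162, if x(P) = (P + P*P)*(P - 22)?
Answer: -136080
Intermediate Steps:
x(P) = (-22 + P)*(P + P**2) (x(P) = (P + P**2)*(-22 + P) = (-22 + P)*(P + P**2))
x(-6)*162 = -6*(-22 + (-6)**2 - 21*(-6))*162 = -6*(-22 + 36 + 126)*162 = -6*140*162 = -840*162 = -136080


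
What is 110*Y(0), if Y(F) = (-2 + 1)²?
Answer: 110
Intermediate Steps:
Y(F) = 1 (Y(F) = (-1)² = 1)
110*Y(0) = 110*1 = 110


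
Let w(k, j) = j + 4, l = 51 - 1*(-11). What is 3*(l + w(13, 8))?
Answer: 222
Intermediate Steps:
l = 62 (l = 51 + 11 = 62)
w(k, j) = 4 + j
3*(l + w(13, 8)) = 3*(62 + (4 + 8)) = 3*(62 + 12) = 3*74 = 222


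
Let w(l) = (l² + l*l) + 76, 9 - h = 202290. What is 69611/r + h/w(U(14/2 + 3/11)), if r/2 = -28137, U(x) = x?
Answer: -76605202435/68766828 ≈ -1114.0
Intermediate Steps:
r = -56274 (r = 2*(-28137) = -56274)
h = -202281 (h = 9 - 1*202290 = 9 - 202290 = -202281)
w(l) = 76 + 2*l² (w(l) = (l² + l²) + 76 = 2*l² + 76 = 76 + 2*l²)
69611/r + h/w(U(14/2 + 3/11)) = 69611/(-56274) - 202281/(76 + 2*(14/2 + 3/11)²) = 69611*(-1/56274) - 202281/(76 + 2*(14*(½) + 3*(1/11))²) = -69611/56274 - 202281/(76 + 2*(7 + 3/11)²) = -69611/56274 - 202281/(76 + 2*(80/11)²) = -69611/56274 - 202281/(76 + 2*(6400/121)) = -69611/56274 - 202281/(76 + 12800/121) = -69611/56274 - 202281/21996/121 = -69611/56274 - 202281*121/21996 = -69611/56274 - 8158667/7332 = -76605202435/68766828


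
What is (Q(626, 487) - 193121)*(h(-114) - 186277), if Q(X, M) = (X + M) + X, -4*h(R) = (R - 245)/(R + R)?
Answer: 5418821302751/152 ≈ 3.5650e+10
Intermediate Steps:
h(R) = -(-245 + R)/(8*R) (h(R) = -(R - 245)/(4*(R + R)) = -(-245 + R)/(4*(2*R)) = -(-245 + R)*1/(2*R)/4 = -(-245 + R)/(8*R))
Q(X, M) = M + 2*X (Q(X, M) = (M + X) + X = M + 2*X)
(Q(626, 487) - 193121)*(h(-114) - 186277) = ((487 + 2*626) - 193121)*((1/8)*(245 - 1*(-114))/(-114) - 186277) = ((487 + 1252) - 193121)*((1/8)*(-1/114)*(245 + 114) - 186277) = (1739 - 193121)*((1/8)*(-1/114)*359 - 186277) = -191382*(-359/912 - 186277) = -191382*(-169884983/912) = 5418821302751/152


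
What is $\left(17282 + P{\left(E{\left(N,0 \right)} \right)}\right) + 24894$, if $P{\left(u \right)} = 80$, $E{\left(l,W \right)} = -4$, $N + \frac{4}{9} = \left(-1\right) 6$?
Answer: $42256$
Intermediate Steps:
$N = - \frac{58}{9}$ ($N = - \frac{4}{9} - 6 = - \frac{58}{9} \approx -6.4444$)
$\left(17282 + P{\left(E{\left(N,0 \right)} \right)}\right) + 24894 = \left(17282 + 80\right) + 24894 = 17362 + 24894 = 42256$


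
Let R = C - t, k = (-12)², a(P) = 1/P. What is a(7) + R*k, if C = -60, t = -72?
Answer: 12097/7 ≈ 1728.1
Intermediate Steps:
k = 144
R = 12 (R = -60 - 1*(-72) = -60 + 72 = 12)
a(7) + R*k = 1/7 + 12*144 = ⅐ + 1728 = 12097/7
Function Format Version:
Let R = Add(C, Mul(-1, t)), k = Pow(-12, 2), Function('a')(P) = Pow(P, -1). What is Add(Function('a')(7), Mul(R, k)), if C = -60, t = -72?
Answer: Rational(12097, 7) ≈ 1728.1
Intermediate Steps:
k = 144
R = 12 (R = Add(-60, Mul(-1, -72)) = Add(-60, 72) = 12)
Add(Function('a')(7), Mul(R, k)) = Add(Pow(7, -1), Mul(12, 144)) = Add(Rational(1, 7), 1728) = Rational(12097, 7)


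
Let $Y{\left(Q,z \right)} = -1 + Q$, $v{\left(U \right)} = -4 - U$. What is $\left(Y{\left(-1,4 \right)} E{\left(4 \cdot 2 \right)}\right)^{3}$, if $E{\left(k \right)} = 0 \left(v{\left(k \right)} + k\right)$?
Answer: $0$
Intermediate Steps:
$E{\left(k \right)} = 0$ ($E{\left(k \right)} = 0 \left(\left(-4 - k\right) + k\right) = 0 \left(-4\right) = 0$)
$\left(Y{\left(-1,4 \right)} E{\left(4 \cdot 2 \right)}\right)^{3} = \left(\left(-1 - 1\right) 0\right)^{3} = \left(\left(-2\right) 0\right)^{3} = 0^{3} = 0$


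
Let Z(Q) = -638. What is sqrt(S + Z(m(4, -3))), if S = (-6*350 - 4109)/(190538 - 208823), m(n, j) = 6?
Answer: I*sqrt(213196169985)/18285 ≈ 25.252*I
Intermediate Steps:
S = 6209/18285 (S = (-2100 - 4109)/(-18285) = -6209*(-1/18285) = 6209/18285 ≈ 0.33957)
sqrt(S + Z(m(4, -3))) = sqrt(6209/18285 - 638) = sqrt(-11659621/18285) = I*sqrt(213196169985)/18285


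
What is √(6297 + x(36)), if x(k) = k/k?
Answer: √6298 ≈ 79.360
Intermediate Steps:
x(k) = 1
√(6297 + x(36)) = √(6297 + 1) = √6298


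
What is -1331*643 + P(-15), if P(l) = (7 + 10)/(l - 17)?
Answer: -27386673/32 ≈ -8.5583e+5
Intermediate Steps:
P(l) = 17/(-17 + l)
-1331*643 + P(-15) = -1331*643 + 17/(-17 - 15) = -855833 + 17/(-32) = -855833 + 17*(-1/32) = -855833 - 17/32 = -27386673/32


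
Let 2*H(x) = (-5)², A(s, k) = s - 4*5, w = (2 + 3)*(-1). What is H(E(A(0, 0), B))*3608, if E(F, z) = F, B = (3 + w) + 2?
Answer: 45100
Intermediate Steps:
w = -5 (w = 5*(-1) = -5)
A(s, k) = -20 + s (A(s, k) = s - 20 = -20 + s)
B = 0 (B = (3 - 5) + 2 = -2 + 2 = 0)
H(x) = 25/2 (H(x) = (½)*(-5)² = (½)*25 = 25/2)
H(E(A(0, 0), B))*3608 = (25/2)*3608 = 45100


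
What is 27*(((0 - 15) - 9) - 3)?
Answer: -729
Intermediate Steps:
27*(((0 - 15) - 9) - 3) = 27*((-15 - 9) - 3) = 27*(-24 - 3) = 27*(-27) = -729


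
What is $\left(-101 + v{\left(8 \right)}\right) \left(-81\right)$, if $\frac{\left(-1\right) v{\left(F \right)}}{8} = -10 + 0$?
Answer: $1701$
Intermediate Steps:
$v{\left(F \right)} = 80$ ($v{\left(F \right)} = - 8 \left(-10 + 0\right) = \left(-8\right) \left(-10\right) = 80$)
$\left(-101 + v{\left(8 \right)}\right) \left(-81\right) = \left(-101 + 80\right) \left(-81\right) = \left(-21\right) \left(-81\right) = 1701$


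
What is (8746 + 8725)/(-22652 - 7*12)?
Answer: -17471/22736 ≈ -0.76843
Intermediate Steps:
(8746 + 8725)/(-22652 - 7*12) = 17471/(-22652 - 84) = 17471/(-22736) = 17471*(-1/22736) = -17471/22736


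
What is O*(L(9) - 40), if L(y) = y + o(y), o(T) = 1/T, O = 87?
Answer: -8062/3 ≈ -2687.3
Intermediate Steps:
L(y) = y + 1/y
O*(L(9) - 40) = 87*((9 + 1/9) - 40) = 87*(82/9 - 40) = 87*(-278/9) = -8062/3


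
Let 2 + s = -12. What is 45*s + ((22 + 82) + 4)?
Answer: -522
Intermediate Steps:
s = -14 (s = -2 - 12 = -14)
45*s + ((22 + 82) + 4) = 45*(-14) + ((22 + 82) + 4) = -630 + (104 + 4) = -630 + 108 = -522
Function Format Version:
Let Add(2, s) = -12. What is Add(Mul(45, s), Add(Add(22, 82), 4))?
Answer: -522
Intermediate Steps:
s = -14 (s = Add(-2, -12) = -14)
Add(Mul(45, s), Add(Add(22, 82), 4)) = Add(Mul(45, -14), Add(Add(22, 82), 4)) = Add(-630, Add(104, 4)) = Add(-630, 108) = -522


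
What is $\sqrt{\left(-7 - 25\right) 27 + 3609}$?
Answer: $3 \sqrt{305} \approx 52.393$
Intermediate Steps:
$\sqrt{\left(-7 - 25\right) 27 + 3609} = \sqrt{\left(-32\right) 27 + 3609} = \sqrt{-864 + 3609} = \sqrt{2745} = 3 \sqrt{305}$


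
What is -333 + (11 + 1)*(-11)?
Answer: -465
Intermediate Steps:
-333 + (11 + 1)*(-11) = -333 + 12*(-11) = -333 - 132 = -465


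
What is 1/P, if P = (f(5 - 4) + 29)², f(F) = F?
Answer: 1/900 ≈ 0.0011111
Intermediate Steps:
P = 900 (P = ((5 - 4) + 29)² = (1 + 29)² = 30² = 900)
1/P = 1/900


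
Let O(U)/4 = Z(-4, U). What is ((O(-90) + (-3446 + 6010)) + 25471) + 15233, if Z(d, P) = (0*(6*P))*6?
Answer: 43268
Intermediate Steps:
Z(d, P) = 0 (Z(d, P) = 0*6 = 0)
O(U) = 0 (O(U) = 4*0 = 0)
((O(-90) + (-3446 + 6010)) + 25471) + 15233 = ((0 + (-3446 + 6010)) + 25471) + 15233 = ((0 + 2564) + 25471) + 15233 = (2564 + 25471) + 15233 = 28035 + 15233 = 43268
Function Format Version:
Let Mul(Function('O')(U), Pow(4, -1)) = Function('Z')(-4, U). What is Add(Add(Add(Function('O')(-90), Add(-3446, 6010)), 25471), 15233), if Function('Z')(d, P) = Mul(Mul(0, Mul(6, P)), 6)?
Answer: 43268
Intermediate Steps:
Function('Z')(d, P) = 0 (Function('Z')(d, P) = Mul(0, 6) = 0)
Function('O')(U) = 0 (Function('O')(U) = Mul(4, 0) = 0)
Add(Add(Add(Function('O')(-90), Add(-3446, 6010)), 25471), 15233) = Add(Add(Add(0, Add(-3446, 6010)), 25471), 15233) = Add(Add(Add(0, 2564), 25471), 15233) = Add(Add(2564, 25471), 15233) = Add(28035, 15233) = 43268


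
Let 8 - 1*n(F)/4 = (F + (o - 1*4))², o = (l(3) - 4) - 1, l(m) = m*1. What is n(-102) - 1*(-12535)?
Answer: -34089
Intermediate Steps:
l(m) = m
o = -2 (o = (3 - 4) - 1 = -1 - 1 = -2)
n(F) = 32 - 4*(-6 + F)² (n(F) = 32 - 4*(F + (-2 - 1*4))² = 32 - 4*(F + (-2 - 4))² = 32 - 4*(F - 6)² = 32 - 4*(-6 + F)²)
n(-102) - 1*(-12535) = (32 - 4*(-6 - 102)²) - 1*(-12535) = (32 - 4*(-108)²) + 12535 = (32 - 4*11664) + 12535 = (32 - 46656) + 12535 = -46624 + 12535 = -34089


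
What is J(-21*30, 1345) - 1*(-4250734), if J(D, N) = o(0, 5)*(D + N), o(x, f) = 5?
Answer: 4254309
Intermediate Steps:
J(D, N) = 5*D + 5*N (J(D, N) = 5*(D + N) = 5*D + 5*N)
J(-21*30, 1345) - 1*(-4250734) = (5*(-21*30) + 5*1345) - 1*(-4250734) = (5*(-630) + 6725) + 4250734 = (-3150 + 6725) + 4250734 = 3575 + 4250734 = 4254309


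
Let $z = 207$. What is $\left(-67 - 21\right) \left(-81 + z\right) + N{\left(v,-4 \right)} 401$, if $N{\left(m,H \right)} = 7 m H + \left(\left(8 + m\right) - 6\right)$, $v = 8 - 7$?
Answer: $-21113$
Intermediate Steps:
$v = 1$
$N{\left(m,H \right)} = 2 + m + 7 H m$ ($N{\left(m,H \right)} = 7 H m + \left(2 + m\right) = 2 + m + 7 H m$)
$\left(-67 - 21\right) \left(-81 + z\right) + N{\left(v,-4 \right)} 401 = \left(-67 - 21\right) \left(-81 + 207\right) + \left(2 + 1 + 7 \left(-4\right) 1\right) 401 = \left(-88\right) 126 + \left(2 + 1 - 28\right) 401 = -11088 - 10025 = -21113$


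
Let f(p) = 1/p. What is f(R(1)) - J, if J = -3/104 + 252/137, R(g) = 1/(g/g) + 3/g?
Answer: -22235/14248 ≈ -1.5606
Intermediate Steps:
R(g) = 1 + 3/g (R(g) = 1/1 + 3/g = 1*1 + 3/g = 1 + 3/g)
J = 25797/14248 (J = -3*1/104 + 252*(1/137) = -3/104 + 252/137 = 25797/14248 ≈ 1.8106)
f(R(1)) - J = 1/((3 + 1)/1) - 1*25797/14248 = 1/(1*4) - 25797/14248 = 1/4 - 25797/14248 = ¼ - 25797/14248 = -22235/14248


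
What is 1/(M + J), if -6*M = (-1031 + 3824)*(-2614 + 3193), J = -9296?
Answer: -2/557641 ≈ -3.5865e-6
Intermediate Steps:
M = -539049/2 (M = -(-1031 + 3824)*(-2614 + 3193)/6 = -931*579/2 = -⅙*1617147 = -539049/2 ≈ -2.6952e+5)
1/(M + J) = 1/(-539049/2 - 9296) = 1/(-557641/2) = -2/557641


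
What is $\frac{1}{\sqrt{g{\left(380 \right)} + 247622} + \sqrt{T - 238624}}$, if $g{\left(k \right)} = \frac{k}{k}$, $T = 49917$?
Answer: $\frac{1}{\sqrt{247623} + i \sqrt{188707}} \approx 0.0011405 - 0.00099559 i$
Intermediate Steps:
$g{\left(k \right)} = 1$
$\frac{1}{\sqrt{g{\left(380 \right)} + 247622} + \sqrt{T - 238624}} = \frac{1}{\sqrt{1 + 247622} + \sqrt{49917 - 238624}} = \frac{1}{\sqrt{247623} + \sqrt{-188707}} = \frac{1}{\sqrt{247623} + i \sqrt{188707}}$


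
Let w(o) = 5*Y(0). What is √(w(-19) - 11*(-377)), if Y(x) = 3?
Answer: √4162 ≈ 64.514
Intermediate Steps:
w(o) = 15 (w(o) = 5*3 = 15)
√(w(-19) - 11*(-377)) = √(15 - 11*(-377)) = √(15 + 4147) = √4162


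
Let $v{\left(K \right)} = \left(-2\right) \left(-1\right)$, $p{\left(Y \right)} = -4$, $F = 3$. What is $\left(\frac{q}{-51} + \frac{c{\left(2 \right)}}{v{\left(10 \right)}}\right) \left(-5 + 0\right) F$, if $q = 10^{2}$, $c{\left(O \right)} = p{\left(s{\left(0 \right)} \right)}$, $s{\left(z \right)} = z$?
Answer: $\frac{1010}{17} \approx 59.412$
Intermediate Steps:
$v{\left(K \right)} = 2$
$c{\left(O \right)} = -4$
$q = 100$
$\left(\frac{q}{-51} + \frac{c{\left(2 \right)}}{v{\left(10 \right)}}\right) \left(-5 + 0\right) F = \left(\frac{100}{-51} - \frac{4}{2}\right) \left(-5 + 0\right) 3 = \left(100 \left(- \frac{1}{51}\right) - 2\right) \left(\left(-5\right) 3\right) = \left(- \frac{100}{51} - 2\right) \left(-15\right) = \left(- \frac{202}{51}\right) \left(-15\right) = \frac{1010}{17}$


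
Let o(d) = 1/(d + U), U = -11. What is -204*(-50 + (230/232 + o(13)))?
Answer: 286977/29 ≈ 9895.8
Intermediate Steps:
o(d) = 1/(-11 + d) (o(d) = 1/(d - 11) = 1/(-11 + d))
-204*(-50 + (230/232 + o(13))) = -204*(-50 + (230/232 + 1/(-11 + 13))) = -204*(-50 + (230*(1/232) + 1/2)) = -204*(-50 + (115/116 + ½)) = -204*(-50 + 173/116) = -204*(-5627/116) = 286977/29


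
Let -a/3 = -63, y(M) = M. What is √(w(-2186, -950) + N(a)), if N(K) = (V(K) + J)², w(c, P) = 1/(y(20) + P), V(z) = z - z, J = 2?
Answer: √3458670/930 ≈ 1.9997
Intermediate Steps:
a = 189 (a = -3*(-63) = 189)
V(z) = 0
w(c, P) = 1/(20 + P)
N(K) = 4 (N(K) = (0 + 2)² = 2² = 4)
√(w(-2186, -950) + N(a)) = √(1/(20 - 950) + 4) = √(1/(-930) + 4) = √(-1/930 + 4) = √(3719/930) = √3458670/930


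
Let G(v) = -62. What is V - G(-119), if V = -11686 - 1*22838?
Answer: -34462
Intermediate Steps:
V = -34524 (V = -11686 - 22838 = -34524)
V - G(-119) = -34524 - 1*(-62) = -34524 + 62 = -34462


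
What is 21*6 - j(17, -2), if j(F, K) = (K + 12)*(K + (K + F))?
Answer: -4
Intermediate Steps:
j(F, K) = (12 + K)*(F + 2*K) (j(F, K) = (12 + K)*(K + (F + K)) = (12 + K)*(F + 2*K))
21*6 - j(17, -2) = 21*6 - (2*(-2)² + 12*17 + 24*(-2) + 17*(-2)) = 126 - (2*4 + 204 - 48 - 34) = 126 - (8 + 204 - 48 - 34) = 126 - 1*130 = 126 - 130 = -4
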